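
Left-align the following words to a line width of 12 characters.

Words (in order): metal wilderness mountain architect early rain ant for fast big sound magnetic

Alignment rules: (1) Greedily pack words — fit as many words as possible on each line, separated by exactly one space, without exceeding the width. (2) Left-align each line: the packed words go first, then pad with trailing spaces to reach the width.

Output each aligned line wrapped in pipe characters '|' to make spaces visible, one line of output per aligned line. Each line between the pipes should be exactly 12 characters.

Answer: |metal       |
|wilderness  |
|mountain    |
|architect   |
|early rain  |
|ant for fast|
|big sound   |
|magnetic    |

Derivation:
Line 1: ['metal'] (min_width=5, slack=7)
Line 2: ['wilderness'] (min_width=10, slack=2)
Line 3: ['mountain'] (min_width=8, slack=4)
Line 4: ['architect'] (min_width=9, slack=3)
Line 5: ['early', 'rain'] (min_width=10, slack=2)
Line 6: ['ant', 'for', 'fast'] (min_width=12, slack=0)
Line 7: ['big', 'sound'] (min_width=9, slack=3)
Line 8: ['magnetic'] (min_width=8, slack=4)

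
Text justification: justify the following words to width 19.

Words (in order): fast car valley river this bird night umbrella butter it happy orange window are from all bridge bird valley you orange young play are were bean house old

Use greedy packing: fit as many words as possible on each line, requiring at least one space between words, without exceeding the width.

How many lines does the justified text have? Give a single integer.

Line 1: ['fast', 'car', 'valley'] (min_width=15, slack=4)
Line 2: ['river', 'this', 'bird'] (min_width=15, slack=4)
Line 3: ['night', 'umbrella'] (min_width=14, slack=5)
Line 4: ['butter', 'it', 'happy'] (min_width=15, slack=4)
Line 5: ['orange', 'window', 'are'] (min_width=17, slack=2)
Line 6: ['from', 'all', 'bridge'] (min_width=15, slack=4)
Line 7: ['bird', 'valley', 'you'] (min_width=15, slack=4)
Line 8: ['orange', 'young', 'play'] (min_width=17, slack=2)
Line 9: ['are', 'were', 'bean', 'house'] (min_width=19, slack=0)
Line 10: ['old'] (min_width=3, slack=16)
Total lines: 10

Answer: 10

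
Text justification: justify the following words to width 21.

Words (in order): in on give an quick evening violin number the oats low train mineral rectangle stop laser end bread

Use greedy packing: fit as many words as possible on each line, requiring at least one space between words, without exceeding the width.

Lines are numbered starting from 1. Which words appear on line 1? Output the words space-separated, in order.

Answer: in on give an quick

Derivation:
Line 1: ['in', 'on', 'give', 'an', 'quick'] (min_width=19, slack=2)
Line 2: ['evening', 'violin', 'number'] (min_width=21, slack=0)
Line 3: ['the', 'oats', 'low', 'train'] (min_width=18, slack=3)
Line 4: ['mineral', 'rectangle'] (min_width=17, slack=4)
Line 5: ['stop', 'laser', 'end', 'bread'] (min_width=20, slack=1)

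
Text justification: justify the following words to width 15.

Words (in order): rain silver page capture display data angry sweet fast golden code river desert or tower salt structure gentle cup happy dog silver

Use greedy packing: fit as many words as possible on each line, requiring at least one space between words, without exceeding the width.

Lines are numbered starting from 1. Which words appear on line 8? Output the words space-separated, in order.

Line 1: ['rain', 'silver'] (min_width=11, slack=4)
Line 2: ['page', 'capture'] (min_width=12, slack=3)
Line 3: ['display', 'data'] (min_width=12, slack=3)
Line 4: ['angry', 'sweet'] (min_width=11, slack=4)
Line 5: ['fast', 'golden'] (min_width=11, slack=4)
Line 6: ['code', 'river'] (min_width=10, slack=5)
Line 7: ['desert', 'or', 'tower'] (min_width=15, slack=0)
Line 8: ['salt', 'structure'] (min_width=14, slack=1)
Line 9: ['gentle', 'cup'] (min_width=10, slack=5)
Line 10: ['happy', 'dog'] (min_width=9, slack=6)
Line 11: ['silver'] (min_width=6, slack=9)

Answer: salt structure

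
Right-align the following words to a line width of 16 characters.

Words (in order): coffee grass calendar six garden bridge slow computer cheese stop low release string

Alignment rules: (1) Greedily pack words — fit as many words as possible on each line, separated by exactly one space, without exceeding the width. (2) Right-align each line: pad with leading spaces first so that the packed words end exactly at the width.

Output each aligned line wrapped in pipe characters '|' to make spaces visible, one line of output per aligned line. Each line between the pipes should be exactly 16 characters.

Answer: |    coffee grass|
|    calendar six|
|   garden bridge|
|   slow computer|
| cheese stop low|
|  release string|

Derivation:
Line 1: ['coffee', 'grass'] (min_width=12, slack=4)
Line 2: ['calendar', 'six'] (min_width=12, slack=4)
Line 3: ['garden', 'bridge'] (min_width=13, slack=3)
Line 4: ['slow', 'computer'] (min_width=13, slack=3)
Line 5: ['cheese', 'stop', 'low'] (min_width=15, slack=1)
Line 6: ['release', 'string'] (min_width=14, slack=2)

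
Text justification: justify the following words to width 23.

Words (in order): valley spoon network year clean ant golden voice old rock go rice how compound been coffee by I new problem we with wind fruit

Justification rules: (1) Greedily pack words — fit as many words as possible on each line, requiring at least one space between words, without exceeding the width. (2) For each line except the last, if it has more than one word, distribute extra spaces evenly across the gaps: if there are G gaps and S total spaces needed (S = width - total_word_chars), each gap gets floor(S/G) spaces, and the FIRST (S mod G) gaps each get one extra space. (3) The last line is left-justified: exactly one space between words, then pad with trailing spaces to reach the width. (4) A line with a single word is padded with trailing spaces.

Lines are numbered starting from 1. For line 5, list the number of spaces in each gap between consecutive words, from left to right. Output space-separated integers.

Line 1: ['valley', 'spoon', 'network'] (min_width=20, slack=3)
Line 2: ['year', 'clean', 'ant', 'golden'] (min_width=21, slack=2)
Line 3: ['voice', 'old', 'rock', 'go', 'rice'] (min_width=22, slack=1)
Line 4: ['how', 'compound', 'been'] (min_width=17, slack=6)
Line 5: ['coffee', 'by', 'I', 'new', 'problem'] (min_width=23, slack=0)
Line 6: ['we', 'with', 'wind', 'fruit'] (min_width=18, slack=5)

Answer: 1 1 1 1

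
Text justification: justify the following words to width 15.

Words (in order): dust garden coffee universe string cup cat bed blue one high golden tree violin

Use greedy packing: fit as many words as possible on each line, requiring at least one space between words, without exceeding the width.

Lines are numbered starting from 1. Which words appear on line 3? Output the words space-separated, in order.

Line 1: ['dust', 'garden'] (min_width=11, slack=4)
Line 2: ['coffee', 'universe'] (min_width=15, slack=0)
Line 3: ['string', 'cup', 'cat'] (min_width=14, slack=1)
Line 4: ['bed', 'blue', 'one'] (min_width=12, slack=3)
Line 5: ['high', 'golden'] (min_width=11, slack=4)
Line 6: ['tree', 'violin'] (min_width=11, slack=4)

Answer: string cup cat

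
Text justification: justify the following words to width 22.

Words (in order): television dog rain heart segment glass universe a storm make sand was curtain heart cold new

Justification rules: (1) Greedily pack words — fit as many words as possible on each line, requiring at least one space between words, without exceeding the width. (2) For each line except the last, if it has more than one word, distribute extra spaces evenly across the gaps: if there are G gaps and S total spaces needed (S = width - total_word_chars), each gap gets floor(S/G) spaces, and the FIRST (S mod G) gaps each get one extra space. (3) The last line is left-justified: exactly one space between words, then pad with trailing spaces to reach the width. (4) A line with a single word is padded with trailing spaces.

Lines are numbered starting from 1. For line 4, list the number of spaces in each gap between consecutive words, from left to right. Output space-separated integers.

Line 1: ['television', 'dog', 'rain'] (min_width=19, slack=3)
Line 2: ['heart', 'segment', 'glass'] (min_width=19, slack=3)
Line 3: ['universe', 'a', 'storm', 'make'] (min_width=21, slack=1)
Line 4: ['sand', 'was', 'curtain', 'heart'] (min_width=22, slack=0)
Line 5: ['cold', 'new'] (min_width=8, slack=14)

Answer: 1 1 1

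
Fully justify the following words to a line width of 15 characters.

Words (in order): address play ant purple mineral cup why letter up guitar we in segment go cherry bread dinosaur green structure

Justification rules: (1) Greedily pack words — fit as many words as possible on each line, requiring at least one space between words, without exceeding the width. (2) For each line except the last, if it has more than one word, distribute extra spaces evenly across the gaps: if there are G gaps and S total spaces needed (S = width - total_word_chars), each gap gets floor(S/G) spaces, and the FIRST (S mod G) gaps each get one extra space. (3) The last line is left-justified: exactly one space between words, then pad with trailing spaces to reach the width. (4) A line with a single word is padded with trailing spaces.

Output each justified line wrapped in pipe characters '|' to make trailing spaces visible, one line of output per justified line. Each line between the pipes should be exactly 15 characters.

Answer: |address    play|
|ant      purple|
|mineral cup why|
|letter       up|
|guitar   we  in|
|segment      go|
|cherry    bread|
|dinosaur  green|
|structure      |

Derivation:
Line 1: ['address', 'play'] (min_width=12, slack=3)
Line 2: ['ant', 'purple'] (min_width=10, slack=5)
Line 3: ['mineral', 'cup', 'why'] (min_width=15, slack=0)
Line 4: ['letter', 'up'] (min_width=9, slack=6)
Line 5: ['guitar', 'we', 'in'] (min_width=12, slack=3)
Line 6: ['segment', 'go'] (min_width=10, slack=5)
Line 7: ['cherry', 'bread'] (min_width=12, slack=3)
Line 8: ['dinosaur', 'green'] (min_width=14, slack=1)
Line 9: ['structure'] (min_width=9, slack=6)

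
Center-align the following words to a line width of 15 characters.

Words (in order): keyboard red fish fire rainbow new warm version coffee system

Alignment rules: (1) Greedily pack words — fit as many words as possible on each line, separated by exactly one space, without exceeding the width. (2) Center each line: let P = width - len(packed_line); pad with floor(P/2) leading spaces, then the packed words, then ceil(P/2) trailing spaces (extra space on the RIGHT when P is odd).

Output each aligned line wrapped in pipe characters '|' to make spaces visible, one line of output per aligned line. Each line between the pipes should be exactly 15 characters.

Answer: | keyboard red  |
|   fish fire   |
|  rainbow new  |
| warm version  |
| coffee system |

Derivation:
Line 1: ['keyboard', 'red'] (min_width=12, slack=3)
Line 2: ['fish', 'fire'] (min_width=9, slack=6)
Line 3: ['rainbow', 'new'] (min_width=11, slack=4)
Line 4: ['warm', 'version'] (min_width=12, slack=3)
Line 5: ['coffee', 'system'] (min_width=13, slack=2)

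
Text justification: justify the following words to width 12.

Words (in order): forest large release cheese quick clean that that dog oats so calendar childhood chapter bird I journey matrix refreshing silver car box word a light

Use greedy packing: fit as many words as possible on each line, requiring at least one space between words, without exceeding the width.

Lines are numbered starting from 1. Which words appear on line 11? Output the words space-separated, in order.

Answer: matrix

Derivation:
Line 1: ['forest', 'large'] (min_width=12, slack=0)
Line 2: ['release'] (min_width=7, slack=5)
Line 3: ['cheese', 'quick'] (min_width=12, slack=0)
Line 4: ['clean', 'that'] (min_width=10, slack=2)
Line 5: ['that', 'dog'] (min_width=8, slack=4)
Line 6: ['oats', 'so'] (min_width=7, slack=5)
Line 7: ['calendar'] (min_width=8, slack=4)
Line 8: ['childhood'] (min_width=9, slack=3)
Line 9: ['chapter', 'bird'] (min_width=12, slack=0)
Line 10: ['I', 'journey'] (min_width=9, slack=3)
Line 11: ['matrix'] (min_width=6, slack=6)
Line 12: ['refreshing'] (min_width=10, slack=2)
Line 13: ['silver', 'car'] (min_width=10, slack=2)
Line 14: ['box', 'word', 'a'] (min_width=10, slack=2)
Line 15: ['light'] (min_width=5, slack=7)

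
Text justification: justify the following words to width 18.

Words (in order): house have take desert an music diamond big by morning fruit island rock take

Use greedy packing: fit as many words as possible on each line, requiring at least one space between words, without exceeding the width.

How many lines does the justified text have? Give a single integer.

Line 1: ['house', 'have', 'take'] (min_width=15, slack=3)
Line 2: ['desert', 'an', 'music'] (min_width=15, slack=3)
Line 3: ['diamond', 'big', 'by'] (min_width=14, slack=4)
Line 4: ['morning', 'fruit'] (min_width=13, slack=5)
Line 5: ['island', 'rock', 'take'] (min_width=16, slack=2)
Total lines: 5

Answer: 5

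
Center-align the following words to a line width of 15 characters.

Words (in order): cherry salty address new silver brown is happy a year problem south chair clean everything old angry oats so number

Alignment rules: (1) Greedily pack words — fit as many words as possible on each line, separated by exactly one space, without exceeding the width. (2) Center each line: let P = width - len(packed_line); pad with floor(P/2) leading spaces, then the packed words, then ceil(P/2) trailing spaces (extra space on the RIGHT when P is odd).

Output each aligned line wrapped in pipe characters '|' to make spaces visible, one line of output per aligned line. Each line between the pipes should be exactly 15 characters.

Line 1: ['cherry', 'salty'] (min_width=12, slack=3)
Line 2: ['address', 'new'] (min_width=11, slack=4)
Line 3: ['silver', 'brown', 'is'] (min_width=15, slack=0)
Line 4: ['happy', 'a', 'year'] (min_width=12, slack=3)
Line 5: ['problem', 'south'] (min_width=13, slack=2)
Line 6: ['chair', 'clean'] (min_width=11, slack=4)
Line 7: ['everything', 'old'] (min_width=14, slack=1)
Line 8: ['angry', 'oats', 'so'] (min_width=13, slack=2)
Line 9: ['number'] (min_width=6, slack=9)

Answer: | cherry salty  |
|  address new  |
|silver brown is|
| happy a year  |
| problem south |
|  chair clean  |
|everything old |
| angry oats so |
|    number     |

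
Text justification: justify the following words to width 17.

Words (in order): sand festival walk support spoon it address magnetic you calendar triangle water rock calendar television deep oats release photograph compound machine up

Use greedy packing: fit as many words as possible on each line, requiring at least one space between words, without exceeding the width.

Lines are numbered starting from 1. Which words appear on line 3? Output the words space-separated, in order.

Line 1: ['sand', 'festival'] (min_width=13, slack=4)
Line 2: ['walk', 'support'] (min_width=12, slack=5)
Line 3: ['spoon', 'it', 'address'] (min_width=16, slack=1)
Line 4: ['magnetic', 'you'] (min_width=12, slack=5)
Line 5: ['calendar', 'triangle'] (min_width=17, slack=0)
Line 6: ['water', 'rock'] (min_width=10, slack=7)
Line 7: ['calendar'] (min_width=8, slack=9)
Line 8: ['television', 'deep'] (min_width=15, slack=2)
Line 9: ['oats', 'release'] (min_width=12, slack=5)
Line 10: ['photograph'] (min_width=10, slack=7)
Line 11: ['compound', 'machine'] (min_width=16, slack=1)
Line 12: ['up'] (min_width=2, slack=15)

Answer: spoon it address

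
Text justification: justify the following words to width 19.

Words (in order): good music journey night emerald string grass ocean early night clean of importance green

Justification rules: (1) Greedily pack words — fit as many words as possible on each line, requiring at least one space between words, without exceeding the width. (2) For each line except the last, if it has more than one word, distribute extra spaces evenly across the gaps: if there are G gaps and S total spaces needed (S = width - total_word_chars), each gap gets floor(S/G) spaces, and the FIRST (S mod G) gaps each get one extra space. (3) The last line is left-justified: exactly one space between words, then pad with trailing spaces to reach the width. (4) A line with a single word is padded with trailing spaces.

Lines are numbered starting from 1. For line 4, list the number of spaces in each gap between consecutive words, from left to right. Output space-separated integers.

Answer: 2 2

Derivation:
Line 1: ['good', 'music', 'journey'] (min_width=18, slack=1)
Line 2: ['night', 'emerald'] (min_width=13, slack=6)
Line 3: ['string', 'grass', 'ocean'] (min_width=18, slack=1)
Line 4: ['early', 'night', 'clean'] (min_width=17, slack=2)
Line 5: ['of', 'importance', 'green'] (min_width=19, slack=0)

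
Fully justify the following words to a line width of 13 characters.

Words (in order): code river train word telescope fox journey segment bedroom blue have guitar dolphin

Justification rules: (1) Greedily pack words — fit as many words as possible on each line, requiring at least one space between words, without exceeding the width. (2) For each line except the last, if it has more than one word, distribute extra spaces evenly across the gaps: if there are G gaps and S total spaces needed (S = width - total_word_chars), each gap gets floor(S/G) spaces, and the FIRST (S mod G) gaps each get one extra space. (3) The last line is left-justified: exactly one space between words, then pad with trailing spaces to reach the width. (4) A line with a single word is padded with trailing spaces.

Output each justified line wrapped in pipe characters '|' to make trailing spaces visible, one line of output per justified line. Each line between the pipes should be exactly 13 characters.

Answer: |code    river|
|train    word|
|telescope fox|
|journey      |
|segment      |
|bedroom  blue|
|have   guitar|
|dolphin      |

Derivation:
Line 1: ['code', 'river'] (min_width=10, slack=3)
Line 2: ['train', 'word'] (min_width=10, slack=3)
Line 3: ['telescope', 'fox'] (min_width=13, slack=0)
Line 4: ['journey'] (min_width=7, slack=6)
Line 5: ['segment'] (min_width=7, slack=6)
Line 6: ['bedroom', 'blue'] (min_width=12, slack=1)
Line 7: ['have', 'guitar'] (min_width=11, slack=2)
Line 8: ['dolphin'] (min_width=7, slack=6)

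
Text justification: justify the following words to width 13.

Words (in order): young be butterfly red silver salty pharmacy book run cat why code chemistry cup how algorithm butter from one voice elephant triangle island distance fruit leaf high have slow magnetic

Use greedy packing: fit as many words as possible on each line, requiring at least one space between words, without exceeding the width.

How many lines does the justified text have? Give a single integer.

Answer: 17

Derivation:
Line 1: ['young', 'be'] (min_width=8, slack=5)
Line 2: ['butterfly', 'red'] (min_width=13, slack=0)
Line 3: ['silver', 'salty'] (min_width=12, slack=1)
Line 4: ['pharmacy', 'book'] (min_width=13, slack=0)
Line 5: ['run', 'cat', 'why'] (min_width=11, slack=2)
Line 6: ['code'] (min_width=4, slack=9)
Line 7: ['chemistry', 'cup'] (min_width=13, slack=0)
Line 8: ['how', 'algorithm'] (min_width=13, slack=0)
Line 9: ['butter', 'from'] (min_width=11, slack=2)
Line 10: ['one', 'voice'] (min_width=9, slack=4)
Line 11: ['elephant'] (min_width=8, slack=5)
Line 12: ['triangle'] (min_width=8, slack=5)
Line 13: ['island'] (min_width=6, slack=7)
Line 14: ['distance'] (min_width=8, slack=5)
Line 15: ['fruit', 'leaf'] (min_width=10, slack=3)
Line 16: ['high', 'have'] (min_width=9, slack=4)
Line 17: ['slow', 'magnetic'] (min_width=13, slack=0)
Total lines: 17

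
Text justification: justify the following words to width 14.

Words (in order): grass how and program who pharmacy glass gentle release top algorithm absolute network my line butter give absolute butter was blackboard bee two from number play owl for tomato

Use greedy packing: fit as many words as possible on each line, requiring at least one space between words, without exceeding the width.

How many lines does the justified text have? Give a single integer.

Line 1: ['grass', 'how', 'and'] (min_width=13, slack=1)
Line 2: ['program', 'who'] (min_width=11, slack=3)
Line 3: ['pharmacy', 'glass'] (min_width=14, slack=0)
Line 4: ['gentle', 'release'] (min_width=14, slack=0)
Line 5: ['top', 'algorithm'] (min_width=13, slack=1)
Line 6: ['absolute'] (min_width=8, slack=6)
Line 7: ['network', 'my'] (min_width=10, slack=4)
Line 8: ['line', 'butter'] (min_width=11, slack=3)
Line 9: ['give', 'absolute'] (min_width=13, slack=1)
Line 10: ['butter', 'was'] (min_width=10, slack=4)
Line 11: ['blackboard', 'bee'] (min_width=14, slack=0)
Line 12: ['two', 'from'] (min_width=8, slack=6)
Line 13: ['number', 'play'] (min_width=11, slack=3)
Line 14: ['owl', 'for', 'tomato'] (min_width=14, slack=0)
Total lines: 14

Answer: 14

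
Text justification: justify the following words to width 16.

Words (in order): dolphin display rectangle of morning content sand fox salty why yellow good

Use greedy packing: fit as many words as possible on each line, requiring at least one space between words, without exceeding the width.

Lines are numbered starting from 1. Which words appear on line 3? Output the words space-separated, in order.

Answer: morning content

Derivation:
Line 1: ['dolphin', 'display'] (min_width=15, slack=1)
Line 2: ['rectangle', 'of'] (min_width=12, slack=4)
Line 3: ['morning', 'content'] (min_width=15, slack=1)
Line 4: ['sand', 'fox', 'salty'] (min_width=14, slack=2)
Line 5: ['why', 'yellow', 'good'] (min_width=15, slack=1)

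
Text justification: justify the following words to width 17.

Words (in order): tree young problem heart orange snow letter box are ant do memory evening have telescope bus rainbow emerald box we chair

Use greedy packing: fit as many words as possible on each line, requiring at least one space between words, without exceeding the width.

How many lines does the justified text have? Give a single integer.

Answer: 9

Derivation:
Line 1: ['tree', 'young'] (min_width=10, slack=7)
Line 2: ['problem', 'heart'] (min_width=13, slack=4)
Line 3: ['orange', 'snow'] (min_width=11, slack=6)
Line 4: ['letter', 'box', 'are'] (min_width=14, slack=3)
Line 5: ['ant', 'do', 'memory'] (min_width=13, slack=4)
Line 6: ['evening', 'have'] (min_width=12, slack=5)
Line 7: ['telescope', 'bus'] (min_width=13, slack=4)
Line 8: ['rainbow', 'emerald'] (min_width=15, slack=2)
Line 9: ['box', 'we', 'chair'] (min_width=12, slack=5)
Total lines: 9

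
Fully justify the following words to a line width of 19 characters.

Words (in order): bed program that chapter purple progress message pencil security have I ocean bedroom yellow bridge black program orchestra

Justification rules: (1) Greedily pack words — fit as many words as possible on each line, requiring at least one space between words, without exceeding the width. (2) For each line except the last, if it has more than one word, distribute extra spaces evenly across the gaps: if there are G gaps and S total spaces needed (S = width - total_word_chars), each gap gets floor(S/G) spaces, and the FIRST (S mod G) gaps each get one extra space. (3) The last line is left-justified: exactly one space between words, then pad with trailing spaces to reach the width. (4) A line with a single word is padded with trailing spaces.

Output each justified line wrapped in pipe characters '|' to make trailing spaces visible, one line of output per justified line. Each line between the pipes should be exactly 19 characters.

Answer: |bed   program  that|
|chapter      purple|
|progress    message|
|pencil     security|
|have     I    ocean|
|bedroom      yellow|
|bridge        black|
|program orchestra  |

Derivation:
Line 1: ['bed', 'program', 'that'] (min_width=16, slack=3)
Line 2: ['chapter', 'purple'] (min_width=14, slack=5)
Line 3: ['progress', 'message'] (min_width=16, slack=3)
Line 4: ['pencil', 'security'] (min_width=15, slack=4)
Line 5: ['have', 'I', 'ocean'] (min_width=12, slack=7)
Line 6: ['bedroom', 'yellow'] (min_width=14, slack=5)
Line 7: ['bridge', 'black'] (min_width=12, slack=7)
Line 8: ['program', 'orchestra'] (min_width=17, slack=2)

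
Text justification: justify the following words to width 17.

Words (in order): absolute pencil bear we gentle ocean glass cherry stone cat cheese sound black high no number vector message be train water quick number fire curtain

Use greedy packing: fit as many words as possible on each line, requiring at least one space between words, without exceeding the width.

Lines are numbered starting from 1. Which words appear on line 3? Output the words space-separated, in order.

Answer: ocean glass

Derivation:
Line 1: ['absolute', 'pencil'] (min_width=15, slack=2)
Line 2: ['bear', 'we', 'gentle'] (min_width=14, slack=3)
Line 3: ['ocean', 'glass'] (min_width=11, slack=6)
Line 4: ['cherry', 'stone', 'cat'] (min_width=16, slack=1)
Line 5: ['cheese', 'sound'] (min_width=12, slack=5)
Line 6: ['black', 'high', 'no'] (min_width=13, slack=4)
Line 7: ['number', 'vector'] (min_width=13, slack=4)
Line 8: ['message', 'be', 'train'] (min_width=16, slack=1)
Line 9: ['water', 'quick'] (min_width=11, slack=6)
Line 10: ['number', 'fire'] (min_width=11, slack=6)
Line 11: ['curtain'] (min_width=7, slack=10)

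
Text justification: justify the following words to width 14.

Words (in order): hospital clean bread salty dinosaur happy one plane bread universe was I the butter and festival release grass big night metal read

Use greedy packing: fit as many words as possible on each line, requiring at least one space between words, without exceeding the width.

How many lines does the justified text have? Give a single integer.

Answer: 11

Derivation:
Line 1: ['hospital', 'clean'] (min_width=14, slack=0)
Line 2: ['bread', 'salty'] (min_width=11, slack=3)
Line 3: ['dinosaur', 'happy'] (min_width=14, slack=0)
Line 4: ['one', 'plane'] (min_width=9, slack=5)
Line 5: ['bread', 'universe'] (min_width=14, slack=0)
Line 6: ['was', 'I', 'the'] (min_width=9, slack=5)
Line 7: ['butter', 'and'] (min_width=10, slack=4)
Line 8: ['festival'] (min_width=8, slack=6)
Line 9: ['release', 'grass'] (min_width=13, slack=1)
Line 10: ['big', 'night'] (min_width=9, slack=5)
Line 11: ['metal', 'read'] (min_width=10, slack=4)
Total lines: 11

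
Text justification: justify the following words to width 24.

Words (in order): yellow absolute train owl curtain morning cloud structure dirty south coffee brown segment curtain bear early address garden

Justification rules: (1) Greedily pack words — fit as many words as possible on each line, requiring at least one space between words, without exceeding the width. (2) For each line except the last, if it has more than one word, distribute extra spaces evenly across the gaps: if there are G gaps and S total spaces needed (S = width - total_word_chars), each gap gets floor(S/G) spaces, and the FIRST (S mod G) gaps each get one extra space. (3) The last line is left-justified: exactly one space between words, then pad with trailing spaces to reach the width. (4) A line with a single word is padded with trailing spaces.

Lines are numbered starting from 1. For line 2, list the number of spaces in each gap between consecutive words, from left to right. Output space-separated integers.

Answer: 4 3

Derivation:
Line 1: ['yellow', 'absolute', 'train'] (min_width=21, slack=3)
Line 2: ['owl', 'curtain', 'morning'] (min_width=19, slack=5)
Line 3: ['cloud', 'structure', 'dirty'] (min_width=21, slack=3)
Line 4: ['south', 'coffee', 'brown'] (min_width=18, slack=6)
Line 5: ['segment', 'curtain', 'bear'] (min_width=20, slack=4)
Line 6: ['early', 'address', 'garden'] (min_width=20, slack=4)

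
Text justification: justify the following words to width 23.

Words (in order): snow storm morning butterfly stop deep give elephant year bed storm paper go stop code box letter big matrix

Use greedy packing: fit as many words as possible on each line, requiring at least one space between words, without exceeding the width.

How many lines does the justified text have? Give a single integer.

Line 1: ['snow', 'storm', 'morning'] (min_width=18, slack=5)
Line 2: ['butterfly', 'stop', 'deep'] (min_width=19, slack=4)
Line 3: ['give', 'elephant', 'year', 'bed'] (min_width=22, slack=1)
Line 4: ['storm', 'paper', 'go', 'stop'] (min_width=19, slack=4)
Line 5: ['code', 'box', 'letter', 'big'] (min_width=19, slack=4)
Line 6: ['matrix'] (min_width=6, slack=17)
Total lines: 6

Answer: 6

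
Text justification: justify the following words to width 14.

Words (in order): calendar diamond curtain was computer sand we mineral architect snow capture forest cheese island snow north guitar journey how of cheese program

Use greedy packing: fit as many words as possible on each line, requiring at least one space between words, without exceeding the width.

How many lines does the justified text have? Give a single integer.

Answer: 12

Derivation:
Line 1: ['calendar'] (min_width=8, slack=6)
Line 2: ['diamond'] (min_width=7, slack=7)
Line 3: ['curtain', 'was'] (min_width=11, slack=3)
Line 4: ['computer', 'sand'] (min_width=13, slack=1)
Line 5: ['we', 'mineral'] (min_width=10, slack=4)
Line 6: ['architect', 'snow'] (min_width=14, slack=0)
Line 7: ['capture', 'forest'] (min_width=14, slack=0)
Line 8: ['cheese', 'island'] (min_width=13, slack=1)
Line 9: ['snow', 'north'] (min_width=10, slack=4)
Line 10: ['guitar', 'journey'] (min_width=14, slack=0)
Line 11: ['how', 'of', 'cheese'] (min_width=13, slack=1)
Line 12: ['program'] (min_width=7, slack=7)
Total lines: 12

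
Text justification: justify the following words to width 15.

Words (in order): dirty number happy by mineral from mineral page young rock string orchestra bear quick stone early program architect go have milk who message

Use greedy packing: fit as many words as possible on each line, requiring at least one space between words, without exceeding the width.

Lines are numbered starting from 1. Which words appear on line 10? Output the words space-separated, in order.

Answer: architect go

Derivation:
Line 1: ['dirty', 'number'] (min_width=12, slack=3)
Line 2: ['happy', 'by'] (min_width=8, slack=7)
Line 3: ['mineral', 'from'] (min_width=12, slack=3)
Line 4: ['mineral', 'page'] (min_width=12, slack=3)
Line 5: ['young', 'rock'] (min_width=10, slack=5)
Line 6: ['string'] (min_width=6, slack=9)
Line 7: ['orchestra', 'bear'] (min_width=14, slack=1)
Line 8: ['quick', 'stone'] (min_width=11, slack=4)
Line 9: ['early', 'program'] (min_width=13, slack=2)
Line 10: ['architect', 'go'] (min_width=12, slack=3)
Line 11: ['have', 'milk', 'who'] (min_width=13, slack=2)
Line 12: ['message'] (min_width=7, slack=8)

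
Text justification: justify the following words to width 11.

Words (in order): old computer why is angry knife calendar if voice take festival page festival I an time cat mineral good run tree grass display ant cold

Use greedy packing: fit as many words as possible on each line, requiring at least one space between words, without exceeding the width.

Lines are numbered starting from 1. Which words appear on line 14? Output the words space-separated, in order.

Answer: display ant

Derivation:
Line 1: ['old'] (min_width=3, slack=8)
Line 2: ['computer'] (min_width=8, slack=3)
Line 3: ['why', 'is'] (min_width=6, slack=5)
Line 4: ['angry', 'knife'] (min_width=11, slack=0)
Line 5: ['calendar', 'if'] (min_width=11, slack=0)
Line 6: ['voice', 'take'] (min_width=10, slack=1)
Line 7: ['festival'] (min_width=8, slack=3)
Line 8: ['page'] (min_width=4, slack=7)
Line 9: ['festival', 'I'] (min_width=10, slack=1)
Line 10: ['an', 'time', 'cat'] (min_width=11, slack=0)
Line 11: ['mineral'] (min_width=7, slack=4)
Line 12: ['good', 'run'] (min_width=8, slack=3)
Line 13: ['tree', 'grass'] (min_width=10, slack=1)
Line 14: ['display', 'ant'] (min_width=11, slack=0)
Line 15: ['cold'] (min_width=4, slack=7)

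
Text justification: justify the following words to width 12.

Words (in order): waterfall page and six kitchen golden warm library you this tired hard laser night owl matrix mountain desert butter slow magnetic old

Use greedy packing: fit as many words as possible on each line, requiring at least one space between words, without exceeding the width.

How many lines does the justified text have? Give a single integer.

Answer: 13

Derivation:
Line 1: ['waterfall'] (min_width=9, slack=3)
Line 2: ['page', 'and', 'six'] (min_width=12, slack=0)
Line 3: ['kitchen'] (min_width=7, slack=5)
Line 4: ['golden', 'warm'] (min_width=11, slack=1)
Line 5: ['library', 'you'] (min_width=11, slack=1)
Line 6: ['this', 'tired'] (min_width=10, slack=2)
Line 7: ['hard', 'laser'] (min_width=10, slack=2)
Line 8: ['night', 'owl'] (min_width=9, slack=3)
Line 9: ['matrix'] (min_width=6, slack=6)
Line 10: ['mountain'] (min_width=8, slack=4)
Line 11: ['desert'] (min_width=6, slack=6)
Line 12: ['butter', 'slow'] (min_width=11, slack=1)
Line 13: ['magnetic', 'old'] (min_width=12, slack=0)
Total lines: 13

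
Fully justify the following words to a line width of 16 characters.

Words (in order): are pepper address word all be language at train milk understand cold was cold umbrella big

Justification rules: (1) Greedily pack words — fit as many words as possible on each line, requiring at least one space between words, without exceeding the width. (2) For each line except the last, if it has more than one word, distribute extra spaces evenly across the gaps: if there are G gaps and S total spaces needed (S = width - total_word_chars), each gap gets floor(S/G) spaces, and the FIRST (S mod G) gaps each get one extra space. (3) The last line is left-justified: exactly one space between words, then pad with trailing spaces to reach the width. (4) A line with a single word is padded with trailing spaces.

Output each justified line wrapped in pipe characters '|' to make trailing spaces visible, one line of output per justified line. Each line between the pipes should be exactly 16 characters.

Line 1: ['are', 'pepper'] (min_width=10, slack=6)
Line 2: ['address', 'word', 'all'] (min_width=16, slack=0)
Line 3: ['be', 'language', 'at'] (min_width=14, slack=2)
Line 4: ['train', 'milk'] (min_width=10, slack=6)
Line 5: ['understand', 'cold'] (min_width=15, slack=1)
Line 6: ['was', 'cold'] (min_width=8, slack=8)
Line 7: ['umbrella', 'big'] (min_width=12, slack=4)

Answer: |are       pepper|
|address word all|
|be  language  at|
|train       milk|
|understand  cold|
|was         cold|
|umbrella big    |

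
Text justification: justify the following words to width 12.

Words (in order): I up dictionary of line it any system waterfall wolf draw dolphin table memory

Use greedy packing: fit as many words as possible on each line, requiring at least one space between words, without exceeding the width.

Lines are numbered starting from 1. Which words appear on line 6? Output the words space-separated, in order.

Line 1: ['I', 'up'] (min_width=4, slack=8)
Line 2: ['dictionary'] (min_width=10, slack=2)
Line 3: ['of', 'line', 'it'] (min_width=10, slack=2)
Line 4: ['any', 'system'] (min_width=10, slack=2)
Line 5: ['waterfall'] (min_width=9, slack=3)
Line 6: ['wolf', 'draw'] (min_width=9, slack=3)
Line 7: ['dolphin'] (min_width=7, slack=5)
Line 8: ['table', 'memory'] (min_width=12, slack=0)

Answer: wolf draw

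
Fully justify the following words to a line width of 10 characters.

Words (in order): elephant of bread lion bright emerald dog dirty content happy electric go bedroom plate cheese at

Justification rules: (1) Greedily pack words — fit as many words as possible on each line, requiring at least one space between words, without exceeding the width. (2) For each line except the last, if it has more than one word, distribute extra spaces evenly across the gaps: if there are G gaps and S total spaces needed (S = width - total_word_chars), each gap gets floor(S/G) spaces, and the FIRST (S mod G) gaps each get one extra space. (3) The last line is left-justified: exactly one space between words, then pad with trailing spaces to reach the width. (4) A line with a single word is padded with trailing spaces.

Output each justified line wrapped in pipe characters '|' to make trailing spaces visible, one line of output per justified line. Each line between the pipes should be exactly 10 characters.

Answer: |elephant  |
|of   bread|
|lion      |
|bright    |
|emerald   |
|dog  dirty|
|content   |
|happy     |
|electric  |
|go bedroom|
|plate     |
|cheese at |

Derivation:
Line 1: ['elephant'] (min_width=8, slack=2)
Line 2: ['of', 'bread'] (min_width=8, slack=2)
Line 3: ['lion'] (min_width=4, slack=6)
Line 4: ['bright'] (min_width=6, slack=4)
Line 5: ['emerald'] (min_width=7, slack=3)
Line 6: ['dog', 'dirty'] (min_width=9, slack=1)
Line 7: ['content'] (min_width=7, slack=3)
Line 8: ['happy'] (min_width=5, slack=5)
Line 9: ['electric'] (min_width=8, slack=2)
Line 10: ['go', 'bedroom'] (min_width=10, slack=0)
Line 11: ['plate'] (min_width=5, slack=5)
Line 12: ['cheese', 'at'] (min_width=9, slack=1)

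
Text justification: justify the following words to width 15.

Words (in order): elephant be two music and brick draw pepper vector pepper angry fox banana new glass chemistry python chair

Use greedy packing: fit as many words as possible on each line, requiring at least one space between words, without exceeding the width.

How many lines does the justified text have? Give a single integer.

Answer: 8

Derivation:
Line 1: ['elephant', 'be', 'two'] (min_width=15, slack=0)
Line 2: ['music', 'and', 'brick'] (min_width=15, slack=0)
Line 3: ['draw', 'pepper'] (min_width=11, slack=4)
Line 4: ['vector', 'pepper'] (min_width=13, slack=2)
Line 5: ['angry', 'fox'] (min_width=9, slack=6)
Line 6: ['banana', 'new'] (min_width=10, slack=5)
Line 7: ['glass', 'chemistry'] (min_width=15, slack=0)
Line 8: ['python', 'chair'] (min_width=12, slack=3)
Total lines: 8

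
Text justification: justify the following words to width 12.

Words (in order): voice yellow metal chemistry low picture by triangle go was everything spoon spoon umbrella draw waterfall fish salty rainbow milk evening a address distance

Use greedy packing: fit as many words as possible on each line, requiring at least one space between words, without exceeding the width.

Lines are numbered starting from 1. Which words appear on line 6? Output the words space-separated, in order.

Line 1: ['voice', 'yellow'] (min_width=12, slack=0)
Line 2: ['metal'] (min_width=5, slack=7)
Line 3: ['chemistry'] (min_width=9, slack=3)
Line 4: ['low', 'picture'] (min_width=11, slack=1)
Line 5: ['by', 'triangle'] (min_width=11, slack=1)
Line 6: ['go', 'was'] (min_width=6, slack=6)
Line 7: ['everything'] (min_width=10, slack=2)
Line 8: ['spoon', 'spoon'] (min_width=11, slack=1)
Line 9: ['umbrella'] (min_width=8, slack=4)
Line 10: ['draw'] (min_width=4, slack=8)
Line 11: ['waterfall'] (min_width=9, slack=3)
Line 12: ['fish', 'salty'] (min_width=10, slack=2)
Line 13: ['rainbow', 'milk'] (min_width=12, slack=0)
Line 14: ['evening', 'a'] (min_width=9, slack=3)
Line 15: ['address'] (min_width=7, slack=5)
Line 16: ['distance'] (min_width=8, slack=4)

Answer: go was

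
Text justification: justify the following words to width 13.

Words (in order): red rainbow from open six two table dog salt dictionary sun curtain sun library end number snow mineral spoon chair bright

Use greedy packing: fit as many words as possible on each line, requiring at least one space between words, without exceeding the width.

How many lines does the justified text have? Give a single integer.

Line 1: ['red', 'rainbow'] (min_width=11, slack=2)
Line 2: ['from', 'open', 'six'] (min_width=13, slack=0)
Line 3: ['two', 'table', 'dog'] (min_width=13, slack=0)
Line 4: ['salt'] (min_width=4, slack=9)
Line 5: ['dictionary'] (min_width=10, slack=3)
Line 6: ['sun', 'curtain'] (min_width=11, slack=2)
Line 7: ['sun', 'library'] (min_width=11, slack=2)
Line 8: ['end', 'number'] (min_width=10, slack=3)
Line 9: ['snow', 'mineral'] (min_width=12, slack=1)
Line 10: ['spoon', 'chair'] (min_width=11, slack=2)
Line 11: ['bright'] (min_width=6, slack=7)
Total lines: 11

Answer: 11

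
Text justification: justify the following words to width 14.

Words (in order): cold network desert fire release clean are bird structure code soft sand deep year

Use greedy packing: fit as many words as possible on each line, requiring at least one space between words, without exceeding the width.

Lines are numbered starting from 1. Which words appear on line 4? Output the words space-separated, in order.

Answer: are bird

Derivation:
Line 1: ['cold', 'network'] (min_width=12, slack=2)
Line 2: ['desert', 'fire'] (min_width=11, slack=3)
Line 3: ['release', 'clean'] (min_width=13, slack=1)
Line 4: ['are', 'bird'] (min_width=8, slack=6)
Line 5: ['structure', 'code'] (min_width=14, slack=0)
Line 6: ['soft', 'sand', 'deep'] (min_width=14, slack=0)
Line 7: ['year'] (min_width=4, slack=10)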